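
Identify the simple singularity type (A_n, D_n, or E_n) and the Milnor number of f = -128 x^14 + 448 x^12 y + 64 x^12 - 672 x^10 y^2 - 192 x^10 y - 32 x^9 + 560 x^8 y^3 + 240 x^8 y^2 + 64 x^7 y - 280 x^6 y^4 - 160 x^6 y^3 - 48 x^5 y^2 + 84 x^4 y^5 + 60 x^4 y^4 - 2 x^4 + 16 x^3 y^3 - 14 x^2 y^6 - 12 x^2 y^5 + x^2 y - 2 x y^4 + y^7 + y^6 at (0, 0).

Type D7, Milnor number mu = 7.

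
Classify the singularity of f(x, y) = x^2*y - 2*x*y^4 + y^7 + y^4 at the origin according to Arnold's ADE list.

D5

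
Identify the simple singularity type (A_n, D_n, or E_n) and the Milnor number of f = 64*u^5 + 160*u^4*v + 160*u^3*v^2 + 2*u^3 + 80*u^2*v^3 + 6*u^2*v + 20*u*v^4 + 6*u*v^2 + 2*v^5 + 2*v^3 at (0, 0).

Type E_8, Milnor number mu = 8.

The Hessian of f at 0 has rank 0. Corank 2; j^3 = 2*(u + v)^3 is a perfect cube, so E-series; the 5-jet and mu = 8 give E_8.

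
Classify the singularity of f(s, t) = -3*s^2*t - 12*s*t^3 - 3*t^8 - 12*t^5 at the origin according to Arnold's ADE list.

D_9

The Hessian of f at 0 has rank 0. Corank 2; j^3 = -3*s^2*t has shape L^2 M (L != M), so D-series; mu = 9 gives D_9.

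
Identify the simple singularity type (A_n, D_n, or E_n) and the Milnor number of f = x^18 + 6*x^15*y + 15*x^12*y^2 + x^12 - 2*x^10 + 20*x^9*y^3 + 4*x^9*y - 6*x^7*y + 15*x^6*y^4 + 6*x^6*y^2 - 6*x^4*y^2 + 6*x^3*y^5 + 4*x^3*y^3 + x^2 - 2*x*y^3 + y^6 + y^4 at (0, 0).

Type A_{3}, Milnor number mu = 3.

The Hessian of f at 0 has rank 1. Corank 1: A-series; mu = 3 gives A_3.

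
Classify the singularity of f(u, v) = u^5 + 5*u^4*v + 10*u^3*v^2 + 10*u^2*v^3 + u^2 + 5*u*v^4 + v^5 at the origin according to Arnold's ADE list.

The Hessian of f at 0 has rank 1. Corank 1: A-series; mu = 4 gives A_4.

A_{4}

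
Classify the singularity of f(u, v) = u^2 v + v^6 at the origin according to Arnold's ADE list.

D_{7}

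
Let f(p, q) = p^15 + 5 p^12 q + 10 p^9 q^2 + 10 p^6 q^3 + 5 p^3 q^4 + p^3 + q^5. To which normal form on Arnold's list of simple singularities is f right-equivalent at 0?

The Hessian of f at 0 is [[0, 0], [0, 0]] with rank 0, so corank 2. A Groebner basis of the Jacobian ideal J(f) in C{p,q} is {q^4, p^2}; counting standard monomials gives mu = 8. Corank 2; j^3 = p^3 is a perfect cube, so E-series; the 5-jet and mu = 8 give E_8.

E_{8}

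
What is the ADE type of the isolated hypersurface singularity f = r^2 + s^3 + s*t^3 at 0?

E_{7}

The Hessian of f at 0 is [[0, 0, 0], [0, 0, 0], [0, 0, 2]] with rank 1, so corank 2. A Groebner basis of the Jacobian ideal J(f) in C{s,t,r} is {s^3, s*t^2, 3*s^2 + t^3, r}; counting standard monomials gives mu = 7. Corank 2; j^3 = s^3 is a perfect cube, so E-series; the 4-jet and mu = 7 give E_7.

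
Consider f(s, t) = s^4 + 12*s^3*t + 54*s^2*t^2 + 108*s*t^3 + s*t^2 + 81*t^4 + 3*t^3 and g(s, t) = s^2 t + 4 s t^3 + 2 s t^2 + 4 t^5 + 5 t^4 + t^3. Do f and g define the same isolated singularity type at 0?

Yes.

The Hessian of f at 0 is [[0, 0], [0, 0]] with rank 0, so corank 2. A Groebner basis of the Jacobian ideal J(f) in C{s,t} is {s^3 + t^2/4, t^3, s*t + 3*t^2}; counting standard monomials gives mu = 5. Corank 2; j^3 = t^2*(s + 3*t) has shape L^2 M (L != M), so D-series; mu = 5 gives D_5. The Hessian of g at 0 is [[0, 0], [0, 0]] with rank 0, so corank 2. A Groebner basis of the Jacobian ideal J(g) in C{s,t} is {s*t^2 - s*t/2 - t^2/2, s*t/2 + t^3 + t^2/2, s^2 - t^2}; counting standard monomials gives mu = 5. Corank 2; j^3 = t*(s + t)^2 has shape L^2 M (L != M), so D-series; mu = 5 gives D_5. Both have type D_5, hence right-equivalent.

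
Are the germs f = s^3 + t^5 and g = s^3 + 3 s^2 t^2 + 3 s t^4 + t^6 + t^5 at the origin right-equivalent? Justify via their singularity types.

Yes.

The Hessian of f at 0 has rank 0. Corank 2; j^3 = s^3 is a perfect cube, so E-series; the 5-jet and mu = 8 give E_8. The Hessian of g at 0 has rank 0. Corank 2; j^3 = s^3 is a perfect cube, so E-series; the 5-jet and mu = 8 give E_8. Both have type E_8, hence right-equivalent.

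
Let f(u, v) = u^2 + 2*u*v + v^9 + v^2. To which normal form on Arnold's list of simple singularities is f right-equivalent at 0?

A8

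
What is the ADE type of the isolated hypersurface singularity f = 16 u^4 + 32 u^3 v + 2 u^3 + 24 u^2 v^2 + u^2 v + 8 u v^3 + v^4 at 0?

D_{5}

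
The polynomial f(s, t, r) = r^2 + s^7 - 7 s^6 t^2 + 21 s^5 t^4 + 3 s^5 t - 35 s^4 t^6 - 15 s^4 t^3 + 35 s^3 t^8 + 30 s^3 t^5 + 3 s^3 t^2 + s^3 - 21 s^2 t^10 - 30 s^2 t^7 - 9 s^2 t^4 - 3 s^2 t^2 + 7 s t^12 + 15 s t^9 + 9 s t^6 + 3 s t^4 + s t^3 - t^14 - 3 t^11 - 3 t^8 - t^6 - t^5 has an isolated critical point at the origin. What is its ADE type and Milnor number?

Type E7, Milnor number mu = 7.

The Hessian of f at 0 is [[0, 0, 0], [0, 0, 0], [0, 0, 2]] with rank 1, so corank 2. A Groebner basis of the Jacobian ideal J(f) in C{s,t,r} is {-s^2 + t^4 - t^3/3, s^3, s^2*t + s^2/3 + t^3/9, -s^2 + s*t^2 - t^3/3, r}; counting standard monomials gives mu = 7. Corank 2; j^3 = s^3 is a perfect cube, so E-series; the 4-jet and mu = 7 give E_7.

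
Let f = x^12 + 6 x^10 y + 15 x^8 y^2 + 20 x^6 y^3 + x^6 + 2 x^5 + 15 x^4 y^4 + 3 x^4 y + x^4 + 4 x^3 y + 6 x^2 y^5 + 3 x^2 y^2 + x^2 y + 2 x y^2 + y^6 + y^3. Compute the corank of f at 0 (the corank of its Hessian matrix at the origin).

2

The Hessian at 0 is [[0, 0], [0, 0]] of rank 0; hence corank 2.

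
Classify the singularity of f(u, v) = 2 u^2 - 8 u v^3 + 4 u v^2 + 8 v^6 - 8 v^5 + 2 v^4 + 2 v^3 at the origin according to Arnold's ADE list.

A_{2}

The Hessian of f at 0 is [[4, 0], [0, 0]] with rank 1, so corank 1. A Groebner basis of the Jacobian ideal J(f) in C{u,v} is {v^2, u}; counting standard monomials gives mu = 2. Corank 1: A-series; mu = 2 gives A_2.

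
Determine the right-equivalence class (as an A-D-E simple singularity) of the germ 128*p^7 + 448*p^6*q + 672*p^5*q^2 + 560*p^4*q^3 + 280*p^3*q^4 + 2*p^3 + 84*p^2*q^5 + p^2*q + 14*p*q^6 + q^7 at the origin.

The Hessian of f at 0 has rank 0. Corank 2; j^3 = p^2*(2*p + q) has shape L^2 M (L != M), so D-series; mu = 8 gives D_8.

D_{8}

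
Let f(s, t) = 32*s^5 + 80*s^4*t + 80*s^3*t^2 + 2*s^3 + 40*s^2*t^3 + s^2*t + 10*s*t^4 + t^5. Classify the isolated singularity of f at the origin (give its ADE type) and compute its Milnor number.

Type D6, Milnor number mu = 6.

The Hessian of f at 0 has rank 0. Corank 2; j^3 = s^2*(2*s + t) has shape L^2 M (L != M), so D-series; mu = 6 gives D_6.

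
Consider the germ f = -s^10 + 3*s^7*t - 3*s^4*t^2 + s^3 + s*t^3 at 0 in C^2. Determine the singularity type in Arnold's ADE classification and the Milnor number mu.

The Hessian of f at 0 has rank 0. Corank 2; j^3 = s^3 is a perfect cube, so E-series; the 4-jet and mu = 7 give E_7.

Type E7, Milnor number mu = 7.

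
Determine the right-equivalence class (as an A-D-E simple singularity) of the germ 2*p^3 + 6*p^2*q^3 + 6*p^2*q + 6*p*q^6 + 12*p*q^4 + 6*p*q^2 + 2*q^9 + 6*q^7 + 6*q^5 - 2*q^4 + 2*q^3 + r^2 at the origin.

The Hessian of f at 0 is [[0, 0, 0], [0, 0, 0], [0, 0, 2]] with rank 1, so corank 2. A Groebner basis of the Jacobian ideal J(f) in C{p,q,r} is {q^3, p^2 + 2*p*q + q^2, r}; counting standard monomials gives mu = 6. Corank 2; j^3 = 2*(p + q)^3 is a perfect cube, so E-series; the 4-jet and mu = 6 give E_6.

E_6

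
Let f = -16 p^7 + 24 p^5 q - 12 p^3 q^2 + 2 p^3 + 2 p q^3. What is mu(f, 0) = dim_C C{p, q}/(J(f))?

The Hessian of f at 0 has rank 0. Corank 2; j^3 = 2*p^3 is a perfect cube, so E-series; the 4-jet and mu = 7 give E_7.

7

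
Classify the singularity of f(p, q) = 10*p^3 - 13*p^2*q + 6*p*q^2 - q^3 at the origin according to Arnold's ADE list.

The Hessian of f at 0 is [[0, 0], [0, 0]] with rank 0, so corank 2. A Groebner basis of the Jacobian ideal J(f) in C{p,q} is {q^3, p^2 - 3*q^2/11, p*q - 6*q^2/11}; counting standard monomials gives mu = 4. Corank 2; j^3 = (2*p - q)*(5*p^2 - 4*p*q + q^2) splits into three distinct lines over C (the quadratic factor has nonzero discriminant), so D_4.

D_{4}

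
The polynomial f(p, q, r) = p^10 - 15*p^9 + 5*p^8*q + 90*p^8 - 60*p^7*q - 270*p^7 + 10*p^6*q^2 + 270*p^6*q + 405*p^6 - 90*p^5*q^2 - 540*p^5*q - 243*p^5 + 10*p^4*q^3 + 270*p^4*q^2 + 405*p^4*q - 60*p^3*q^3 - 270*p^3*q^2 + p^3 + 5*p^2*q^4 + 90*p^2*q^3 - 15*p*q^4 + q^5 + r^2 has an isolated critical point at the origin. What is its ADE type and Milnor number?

Type E_{8}, Milnor number mu = 8.

The Hessian of f at 0 has rank 1. Corank 2; j^3 = p^3 is a perfect cube, so E-series; the 5-jet and mu = 8 give E_8.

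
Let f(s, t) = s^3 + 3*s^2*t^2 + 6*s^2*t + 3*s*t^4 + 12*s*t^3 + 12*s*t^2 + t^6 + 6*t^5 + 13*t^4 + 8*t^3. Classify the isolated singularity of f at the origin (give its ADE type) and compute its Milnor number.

Type E6, Milnor number mu = 6.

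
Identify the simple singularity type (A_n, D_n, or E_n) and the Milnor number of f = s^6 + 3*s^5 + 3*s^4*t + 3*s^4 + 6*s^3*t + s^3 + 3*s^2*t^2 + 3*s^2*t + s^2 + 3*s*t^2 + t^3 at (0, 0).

The Hessian of f at 0 has rank 1. Corank 1: A-series; mu = 2 gives A_2.

Type A2, Milnor number mu = 2.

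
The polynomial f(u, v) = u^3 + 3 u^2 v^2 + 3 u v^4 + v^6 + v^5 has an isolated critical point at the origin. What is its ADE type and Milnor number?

Type E_8, Milnor number mu = 8.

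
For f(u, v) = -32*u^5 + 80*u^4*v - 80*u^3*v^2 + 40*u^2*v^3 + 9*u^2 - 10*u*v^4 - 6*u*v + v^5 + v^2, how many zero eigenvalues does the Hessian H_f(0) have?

Hessian at 0 has rank 1.

1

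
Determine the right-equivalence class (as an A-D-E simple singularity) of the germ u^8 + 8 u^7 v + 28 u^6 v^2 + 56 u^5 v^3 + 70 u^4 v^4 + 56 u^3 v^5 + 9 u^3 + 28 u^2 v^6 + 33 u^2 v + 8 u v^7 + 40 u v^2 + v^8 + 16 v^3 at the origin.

D_{9}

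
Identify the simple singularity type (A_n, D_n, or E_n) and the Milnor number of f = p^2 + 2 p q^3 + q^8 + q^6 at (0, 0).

The Hessian of f at 0 has rank 1. Corank 1: A-series; mu = 7 gives A_7.

Type A7, Milnor number mu = 7.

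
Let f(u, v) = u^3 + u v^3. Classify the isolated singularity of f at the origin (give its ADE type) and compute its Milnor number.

The Hessian of f at 0 is [[0, 0], [0, 0]] with rank 0, so corank 2. A Groebner basis of the Jacobian ideal J(f) in C{u,v} is {u^3, u*v^2, 3*u^2 + v^3}; counting standard monomials gives mu = 7. Corank 2; j^3 = u^3 is a perfect cube, so E-series; the 4-jet and mu = 7 give E_7.

Type E7, Milnor number mu = 7.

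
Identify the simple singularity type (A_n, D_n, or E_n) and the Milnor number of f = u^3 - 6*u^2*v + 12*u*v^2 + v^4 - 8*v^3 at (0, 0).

Type E_6, Milnor number mu = 6.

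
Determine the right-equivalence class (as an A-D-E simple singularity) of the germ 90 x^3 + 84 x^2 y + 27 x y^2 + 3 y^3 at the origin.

The Hessian of f at 0 has rank 0. Corank 2; j^3 = 3*(3*x + y)*(10*x^2 + 6*x*y + y^2) splits into three distinct lines over C (the quadratic factor has nonzero discriminant), so D_4.

D_{4}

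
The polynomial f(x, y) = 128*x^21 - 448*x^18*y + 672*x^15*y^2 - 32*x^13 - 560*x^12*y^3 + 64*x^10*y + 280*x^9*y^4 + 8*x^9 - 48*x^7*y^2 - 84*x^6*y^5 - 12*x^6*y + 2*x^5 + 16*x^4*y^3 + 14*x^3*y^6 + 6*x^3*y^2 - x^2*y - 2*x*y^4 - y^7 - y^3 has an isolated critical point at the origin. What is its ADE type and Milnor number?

Type D4, Milnor number mu = 4.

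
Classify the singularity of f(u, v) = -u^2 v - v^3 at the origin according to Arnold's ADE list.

D_{4}

The Hessian of f at 0 has rank 0. Corank 2; j^3 = -v*(u^2 + v^2) splits into three distinct lines over C (the quadratic factor has nonzero discriminant), so D_4.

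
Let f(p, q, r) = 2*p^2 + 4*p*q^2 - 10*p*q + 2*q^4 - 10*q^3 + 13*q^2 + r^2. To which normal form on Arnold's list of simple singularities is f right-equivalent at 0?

The Hessian of f at 0 is [[4, -10, 0], [-10, 26, 0], [0, 0, 2]] with rank 3, so corank 0. A Groebner basis of the Jacobian ideal J(f) in C{p,q,r} is {p, q, r}; counting standard monomials gives mu = 1. Corank 0: nondegenerate Morse point, so A_1.

A1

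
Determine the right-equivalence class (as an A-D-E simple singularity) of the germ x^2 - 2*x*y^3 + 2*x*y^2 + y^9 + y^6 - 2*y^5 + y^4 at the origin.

The Hessian of f at 0 has rank 1. Corank 1: A-series; mu = 8 gives A_8.

A_{8}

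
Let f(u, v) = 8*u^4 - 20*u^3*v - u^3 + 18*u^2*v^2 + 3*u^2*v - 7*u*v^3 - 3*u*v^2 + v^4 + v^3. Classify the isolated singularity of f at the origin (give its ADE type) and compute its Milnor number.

The Hessian of f at 0 has rank 0. Corank 2; j^3 = -(u - v)^3 is a perfect cube, so E-series; the 4-jet and mu = 7 give E_7.

Type E_{7}, Milnor number mu = 7.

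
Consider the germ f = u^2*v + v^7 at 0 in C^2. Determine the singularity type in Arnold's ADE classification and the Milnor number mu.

Type D_8, Milnor number mu = 8.

The Hessian of f at 0 has rank 0. Corank 2; j^3 = u^2*v has shape L^2 M (L != M), so D-series; mu = 8 gives D_8.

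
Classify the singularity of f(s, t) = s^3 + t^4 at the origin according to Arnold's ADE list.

The Hessian of f at 0 has rank 0. Corank 2; j^3 = s^3 is a perfect cube, so E-series; the 4-jet and mu = 6 give E_6.

E_{6}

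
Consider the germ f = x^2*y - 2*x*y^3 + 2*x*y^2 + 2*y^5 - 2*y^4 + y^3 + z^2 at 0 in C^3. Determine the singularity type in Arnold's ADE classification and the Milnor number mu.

Type D_6, Milnor number mu = 6.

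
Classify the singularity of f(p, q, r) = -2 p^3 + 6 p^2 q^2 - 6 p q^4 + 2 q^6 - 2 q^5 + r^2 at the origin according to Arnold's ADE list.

E_{8}

The Hessian of f at 0 is [[0, 0, 0], [0, 0, 0], [0, 0, 2]] with rank 1, so corank 2. A Groebner basis of the Jacobian ideal J(f) in C{p,q,r} is {q^4, p^3, -p^2/2 + p*q^2, r}; counting standard monomials gives mu = 8. Corank 2; j^3 = -2*p^3 is a perfect cube, so E-series; the 5-jet and mu = 8 give E_8.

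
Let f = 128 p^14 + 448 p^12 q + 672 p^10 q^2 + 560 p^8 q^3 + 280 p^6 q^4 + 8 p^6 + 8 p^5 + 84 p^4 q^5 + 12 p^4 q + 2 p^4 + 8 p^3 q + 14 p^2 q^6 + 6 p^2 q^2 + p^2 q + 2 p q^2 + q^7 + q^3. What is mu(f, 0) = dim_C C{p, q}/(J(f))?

8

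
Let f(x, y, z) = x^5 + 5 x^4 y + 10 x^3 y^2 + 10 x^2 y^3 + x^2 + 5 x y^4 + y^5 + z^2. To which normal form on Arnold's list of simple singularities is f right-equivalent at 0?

The Hessian of f at 0 is [[2, 0, 0], [0, 0, 0], [0, 0, 2]] with rank 2, so corank 1. A Groebner basis of the Jacobian ideal J(f) in C{x,y,z} is {y^4, x, z}; counting standard monomials gives mu = 4. Corank 1: A-series; mu = 4 gives A_4.

A4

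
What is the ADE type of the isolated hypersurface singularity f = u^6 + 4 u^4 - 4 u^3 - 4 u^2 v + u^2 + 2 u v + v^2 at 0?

A_5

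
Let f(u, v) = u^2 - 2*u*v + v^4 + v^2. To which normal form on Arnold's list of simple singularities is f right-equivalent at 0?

The Hessian of f at 0 has rank 1. Corank 1: A-series; mu = 3 gives A_3.

A_{3}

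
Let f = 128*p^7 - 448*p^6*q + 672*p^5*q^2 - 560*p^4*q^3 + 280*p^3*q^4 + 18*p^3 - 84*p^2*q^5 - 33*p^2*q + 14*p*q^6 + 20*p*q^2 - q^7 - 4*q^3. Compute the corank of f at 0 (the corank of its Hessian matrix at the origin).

The Hessian at 0 is [[0, 0], [0, 0]] of rank 0; hence corank 2.

2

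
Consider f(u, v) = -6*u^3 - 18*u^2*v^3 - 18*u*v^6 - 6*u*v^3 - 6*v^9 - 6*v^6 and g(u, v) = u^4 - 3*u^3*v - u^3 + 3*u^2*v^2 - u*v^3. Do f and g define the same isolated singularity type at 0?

Yes.

The Hessian of f at 0 is [[0, 0], [0, 0]] with rank 0, so corank 2. A Groebner basis of the Jacobian ideal J(f) in C{u,v} is {u^3, u*v^2, 3*u^2 + v^3}; counting standard monomials gives mu = 7. Corank 2; j^3 = -6*u^3 is a perfect cube, so E-series; the 4-jet and mu = 7 give E_7. The Hessian of g at 0 is [[0, 0], [0, 0]] with rank 0, so corank 2. A Groebner basis of the Jacobian ideal J(g) in C{u,v} is {3*u^2 + v^4 + v^3, u^3, u^2*v - u^2 - v^3/3, -2*u^2 + u*v^2 - 2*v^3/3}; counting standard monomials gives mu = 7. Corank 2; j^3 = -u^3 is a perfect cube, so E-series; the 4-jet and mu = 7 give E_7. Both have type E_7, hence right-equivalent.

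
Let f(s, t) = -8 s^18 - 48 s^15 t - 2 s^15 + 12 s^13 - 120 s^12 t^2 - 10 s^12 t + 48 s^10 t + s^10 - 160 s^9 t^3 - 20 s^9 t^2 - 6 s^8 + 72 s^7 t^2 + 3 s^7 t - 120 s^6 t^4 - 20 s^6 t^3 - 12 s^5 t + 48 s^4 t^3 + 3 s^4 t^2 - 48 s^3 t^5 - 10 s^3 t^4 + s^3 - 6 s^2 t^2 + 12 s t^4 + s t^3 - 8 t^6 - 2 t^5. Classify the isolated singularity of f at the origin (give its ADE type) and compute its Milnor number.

Type E_7, Milnor number mu = 7.

The Hessian of f at 0 has rank 0. Corank 2; j^3 = s^3 is a perfect cube, so E-series; the 4-jet and mu = 7 give E_7.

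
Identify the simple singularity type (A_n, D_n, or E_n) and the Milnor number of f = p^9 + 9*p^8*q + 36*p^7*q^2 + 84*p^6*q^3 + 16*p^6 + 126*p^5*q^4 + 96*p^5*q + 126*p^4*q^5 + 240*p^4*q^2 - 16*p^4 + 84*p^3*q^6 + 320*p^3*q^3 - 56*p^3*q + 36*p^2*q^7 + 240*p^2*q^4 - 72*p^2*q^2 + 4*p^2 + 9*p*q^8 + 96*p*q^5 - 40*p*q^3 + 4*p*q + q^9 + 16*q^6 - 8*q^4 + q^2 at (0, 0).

The Hessian of f at 0 is [[8, 4], [4, 2]] with rank 1, so corank 1. A Groebner basis of the Jacobian ideal J(f) in C{p,q} is {-16*p^2 + p*q^3 - 14*p*q - 3*q^2, 24*p^2 + 20*p*q + q^4 + 4*q^2, p^3 - 3*p*q^2/2 + p/2 - 3*q^3/4 + q/4, p^2*q + 3*p*q^2/2 - p/3 + 7*q^3/12 - q/6}; counting standard monomials gives mu = 8. Corank 1: A-series; mu = 8 gives A_8.

Type A8, Milnor number mu = 8.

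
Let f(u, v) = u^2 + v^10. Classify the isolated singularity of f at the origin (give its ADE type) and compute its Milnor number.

Type A_{9}, Milnor number mu = 9.

The Hessian of f at 0 is [[2, 0], [0, 0]] with rank 1, so corank 1. A Groebner basis of the Jacobian ideal J(f) in C{u,v} is {v^9, u}; counting standard monomials gives mu = 9. Corank 1: A-series; mu = 9 gives A_9.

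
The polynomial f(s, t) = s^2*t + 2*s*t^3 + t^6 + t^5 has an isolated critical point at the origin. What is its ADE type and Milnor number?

Type D_{7}, Milnor number mu = 7.

The Hessian of f at 0 has rank 0. Corank 2; j^3 = s^2*t has shape L^2 M (L != M), so D-series; mu = 7 gives D_7.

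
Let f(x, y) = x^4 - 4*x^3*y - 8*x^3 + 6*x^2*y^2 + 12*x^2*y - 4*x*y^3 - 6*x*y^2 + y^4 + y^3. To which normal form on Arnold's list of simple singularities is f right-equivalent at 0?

E6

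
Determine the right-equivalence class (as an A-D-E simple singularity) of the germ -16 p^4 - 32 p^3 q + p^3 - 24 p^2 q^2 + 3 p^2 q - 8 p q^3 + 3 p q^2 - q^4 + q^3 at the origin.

E_6

The Hessian of f at 0 is [[0, 0], [0, 0]] with rank 0, so corank 2. A Groebner basis of the Jacobian ideal J(f) in C{p,q} is {q^4, p*q^2 + 5*q^3/6, p^2 + 2*p*q + q^2}; counting standard monomials gives mu = 6. Corank 2; j^3 = (p + q)^3 is a perfect cube, so E-series; the 4-jet and mu = 6 give E_6.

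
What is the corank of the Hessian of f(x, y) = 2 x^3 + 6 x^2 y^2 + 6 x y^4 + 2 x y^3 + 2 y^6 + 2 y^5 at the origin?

2

Hessian at 0 has rank 0.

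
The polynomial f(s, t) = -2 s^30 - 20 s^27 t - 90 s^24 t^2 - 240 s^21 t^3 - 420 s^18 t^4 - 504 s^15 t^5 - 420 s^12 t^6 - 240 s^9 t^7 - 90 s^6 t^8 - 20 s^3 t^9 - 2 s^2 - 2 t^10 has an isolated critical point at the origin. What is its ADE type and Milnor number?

Type A_{9}, Milnor number mu = 9.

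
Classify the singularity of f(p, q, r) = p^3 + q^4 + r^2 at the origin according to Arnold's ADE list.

E_{6}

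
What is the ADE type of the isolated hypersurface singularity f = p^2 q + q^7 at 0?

The Hessian of f at 0 has rank 0. Corank 2; j^3 = p^2*q has shape L^2 M (L != M), so D-series; mu = 8 gives D_8.

D_8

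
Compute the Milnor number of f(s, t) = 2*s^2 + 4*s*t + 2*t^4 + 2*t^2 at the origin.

3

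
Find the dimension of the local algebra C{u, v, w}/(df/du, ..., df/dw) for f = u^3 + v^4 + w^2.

6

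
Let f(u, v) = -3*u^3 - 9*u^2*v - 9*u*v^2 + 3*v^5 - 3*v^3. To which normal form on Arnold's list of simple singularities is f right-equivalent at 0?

The Hessian of f at 0 is [[0, 0], [0, 0]] with rank 0, so corank 2. A Groebner basis of the Jacobian ideal J(f) in C{u,v} is {v^4, u^2 + 2*u*v + v^2}; counting standard monomials gives mu = 8. Corank 2; j^3 = -3*(u + v)^3 is a perfect cube, so E-series; the 5-jet and mu = 8 give E_8.

E_8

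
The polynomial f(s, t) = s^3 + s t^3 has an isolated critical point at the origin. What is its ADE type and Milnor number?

The Hessian of f at 0 is [[0, 0], [0, 0]] with rank 0, so corank 2. A Groebner basis of the Jacobian ideal J(f) in C{s,t} is {s^3, s*t^2, 3*s^2 + t^3}; counting standard monomials gives mu = 7. Corank 2; j^3 = s^3 is a perfect cube, so E-series; the 4-jet and mu = 7 give E_7.

Type E_{7}, Milnor number mu = 7.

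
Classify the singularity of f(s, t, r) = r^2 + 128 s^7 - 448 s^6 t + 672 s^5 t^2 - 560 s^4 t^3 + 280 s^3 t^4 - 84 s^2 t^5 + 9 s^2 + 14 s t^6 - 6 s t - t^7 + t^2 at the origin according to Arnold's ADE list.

A_{6}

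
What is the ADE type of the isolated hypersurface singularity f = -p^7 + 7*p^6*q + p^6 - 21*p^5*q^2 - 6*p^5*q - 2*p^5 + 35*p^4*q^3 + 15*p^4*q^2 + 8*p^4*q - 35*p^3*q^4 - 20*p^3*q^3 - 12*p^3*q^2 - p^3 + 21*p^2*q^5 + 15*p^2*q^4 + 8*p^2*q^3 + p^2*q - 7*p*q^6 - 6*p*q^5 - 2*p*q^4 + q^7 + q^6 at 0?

D_{7}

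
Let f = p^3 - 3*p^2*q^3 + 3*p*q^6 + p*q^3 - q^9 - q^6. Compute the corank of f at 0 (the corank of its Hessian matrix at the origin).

2

The Hessian at 0 is [[0, 0], [0, 0]] of rank 0; hence corank 2.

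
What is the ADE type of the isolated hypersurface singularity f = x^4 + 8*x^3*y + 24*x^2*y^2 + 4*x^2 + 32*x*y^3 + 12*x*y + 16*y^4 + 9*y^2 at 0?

A_3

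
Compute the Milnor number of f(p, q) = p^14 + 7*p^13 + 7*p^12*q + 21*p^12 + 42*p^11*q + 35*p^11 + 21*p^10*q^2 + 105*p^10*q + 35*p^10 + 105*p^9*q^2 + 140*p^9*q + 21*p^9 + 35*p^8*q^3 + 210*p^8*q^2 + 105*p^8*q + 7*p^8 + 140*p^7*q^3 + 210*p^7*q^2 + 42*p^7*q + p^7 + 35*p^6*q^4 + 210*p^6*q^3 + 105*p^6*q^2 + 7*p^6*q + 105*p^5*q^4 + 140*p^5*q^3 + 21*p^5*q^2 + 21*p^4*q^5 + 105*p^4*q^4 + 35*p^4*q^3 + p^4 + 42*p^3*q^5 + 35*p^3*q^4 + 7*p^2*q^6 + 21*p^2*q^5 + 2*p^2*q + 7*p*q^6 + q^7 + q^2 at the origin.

The Hessian of f at 0 has rank 1. Corank 1: A-series; mu = 6 gives A_6.

6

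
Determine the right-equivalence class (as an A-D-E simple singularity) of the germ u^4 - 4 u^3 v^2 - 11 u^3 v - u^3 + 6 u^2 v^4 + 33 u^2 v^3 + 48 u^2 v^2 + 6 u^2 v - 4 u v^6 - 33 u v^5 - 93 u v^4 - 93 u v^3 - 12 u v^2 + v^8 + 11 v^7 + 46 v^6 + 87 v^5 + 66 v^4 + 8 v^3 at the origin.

E_7

The Hessian of f at 0 has rank 0. Corank 2; j^3 = -(u - 2*v)^3 is a perfect cube, so E-series; the 4-jet and mu = 7 give E_7.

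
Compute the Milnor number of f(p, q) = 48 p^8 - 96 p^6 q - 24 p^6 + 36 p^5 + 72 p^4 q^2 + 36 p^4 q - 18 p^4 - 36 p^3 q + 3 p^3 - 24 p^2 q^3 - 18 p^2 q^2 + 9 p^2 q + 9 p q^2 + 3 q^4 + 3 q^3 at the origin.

The Hessian of f at 0 is [[0, 0], [0, 0]] with rank 0, so corank 2. A Groebner basis of the Jacobian ideal J(f) in C{p,q} is {p^3 - 3*p^2/4 - 3*p*q/2 - 3*q^2/4, p^2*q + p^2/2 + p*q + q^2/2, -p^2/4 + p*q^2 - p*q/2 - q^2/4, q^3}; counting standard monomials gives mu = 6. Corank 2; j^3 = 3*(p + q)^3 is a perfect cube, so E-series; the 4-jet and mu = 6 give E_6.

6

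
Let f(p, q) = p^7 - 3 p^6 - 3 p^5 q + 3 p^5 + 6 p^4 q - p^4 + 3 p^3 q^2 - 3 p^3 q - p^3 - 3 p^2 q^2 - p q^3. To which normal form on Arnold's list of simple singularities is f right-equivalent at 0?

The Hessian of f at 0 has rank 0. Corank 2; j^3 = -p^3 is a perfect cube, so E-series; the 4-jet and mu = 7 give E_7.

E7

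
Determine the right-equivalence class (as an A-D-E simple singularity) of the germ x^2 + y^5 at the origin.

The Hessian of f at 0 has rank 1. Corank 1: A-series; mu = 4 gives A_4.

A4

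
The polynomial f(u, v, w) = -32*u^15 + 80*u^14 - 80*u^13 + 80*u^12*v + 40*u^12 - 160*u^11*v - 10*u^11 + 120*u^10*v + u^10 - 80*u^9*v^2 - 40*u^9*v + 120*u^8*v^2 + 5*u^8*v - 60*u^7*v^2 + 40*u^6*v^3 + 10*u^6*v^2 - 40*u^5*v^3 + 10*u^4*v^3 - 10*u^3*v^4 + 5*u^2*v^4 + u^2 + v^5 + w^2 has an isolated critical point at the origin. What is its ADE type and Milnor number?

The Hessian of f at 0 has rank 2. Corank 1: A-series; mu = 4 gives A_4.

Type A_4, Milnor number mu = 4.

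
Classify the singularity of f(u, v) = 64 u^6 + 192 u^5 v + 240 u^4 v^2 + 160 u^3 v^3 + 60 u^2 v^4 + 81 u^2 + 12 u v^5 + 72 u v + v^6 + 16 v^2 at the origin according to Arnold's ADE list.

The Hessian of f at 0 is [[162, 72], [72, 32]] with rank 1, so corank 1. A Groebner basis of the Jacobian ideal J(f) in C{u,v} is {v^5, u + 4*v/9}; counting standard monomials gives mu = 5. Corank 1: A-series; mu = 5 gives A_5.

A_5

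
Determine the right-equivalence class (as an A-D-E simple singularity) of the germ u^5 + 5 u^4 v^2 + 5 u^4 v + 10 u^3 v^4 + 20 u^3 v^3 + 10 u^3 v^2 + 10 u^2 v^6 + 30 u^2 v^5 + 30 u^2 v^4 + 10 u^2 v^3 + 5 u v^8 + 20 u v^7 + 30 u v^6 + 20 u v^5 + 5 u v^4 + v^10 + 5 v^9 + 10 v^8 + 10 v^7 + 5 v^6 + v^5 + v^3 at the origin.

E8

The Hessian of f at 0 is [[0, 0], [0, 0]] with rank 0, so corank 2. A Groebner basis of the Jacobian ideal J(f) in C{u,v} is {u^4 + 4*u^3*v, v^2}; counting standard monomials gives mu = 8. Corank 2; j^3 = v^3 is a perfect cube, so E-series; the 5-jet and mu = 8 give E_8.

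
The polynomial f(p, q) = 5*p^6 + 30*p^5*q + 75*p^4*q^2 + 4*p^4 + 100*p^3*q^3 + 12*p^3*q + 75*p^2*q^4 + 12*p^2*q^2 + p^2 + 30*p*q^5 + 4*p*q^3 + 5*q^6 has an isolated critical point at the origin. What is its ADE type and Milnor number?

Type A5, Milnor number mu = 5.

The Hessian of f at 0 has rank 1. Corank 1: A-series; mu = 5 gives A_5.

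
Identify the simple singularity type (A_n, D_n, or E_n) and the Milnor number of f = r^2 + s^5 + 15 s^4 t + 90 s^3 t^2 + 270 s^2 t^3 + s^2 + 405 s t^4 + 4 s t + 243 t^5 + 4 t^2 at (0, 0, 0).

The Hessian of f at 0 is [[2, 4, 0], [4, 8, 0], [0, 0, 2]] with rank 2, so corank 1. A Groebner basis of the Jacobian ideal J(f) in C{s,t,r} is {t^4, s + 2*t, r}; counting standard monomials gives mu = 4. Corank 1: A-series; mu = 4 gives A_4.

Type A_4, Milnor number mu = 4.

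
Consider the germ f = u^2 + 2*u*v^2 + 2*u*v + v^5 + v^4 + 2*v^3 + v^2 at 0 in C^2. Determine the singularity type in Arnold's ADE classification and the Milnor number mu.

Type A_{4}, Milnor number mu = 4.

The Hessian of f at 0 is [[2, 2], [2, 2]] with rank 1, so corank 1. A Groebner basis of the Jacobian ideal J(f) in C{u,v} is {u^2 + 2*u*v - u - v, u + v^2 + v}; counting standard monomials gives mu = 4. Corank 1: A-series; mu = 4 gives A_4.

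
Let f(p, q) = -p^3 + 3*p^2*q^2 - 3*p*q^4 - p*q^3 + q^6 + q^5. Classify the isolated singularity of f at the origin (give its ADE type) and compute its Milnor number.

Type E_7, Milnor number mu = 7.

The Hessian of f at 0 is [[0, 0], [0, 0]] with rank 0, so corank 2. A Groebner basis of the Jacobian ideal J(f) in C{p,q} is {-p^2 + q^4 - q^3/3, p^3, p^2*q + p^2/3 + q^3/9, -p^2 + p*q^2 - q^3/3}; counting standard monomials gives mu = 7. Corank 2; j^3 = -p^3 is a perfect cube, so E-series; the 4-jet and mu = 7 give E_7.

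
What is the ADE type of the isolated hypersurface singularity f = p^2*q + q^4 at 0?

D_5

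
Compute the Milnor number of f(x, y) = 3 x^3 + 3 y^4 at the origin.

6

The Hessian of f at 0 is [[0, 0], [0, 0]] with rank 0, so corank 2. A Groebner basis of the Jacobian ideal J(f) in C{x,y} is {y^3, x^2}; counting standard monomials gives mu = 6. Corank 2; j^3 = 3*x^3 is a perfect cube, so E-series; the 4-jet and mu = 6 give E_6.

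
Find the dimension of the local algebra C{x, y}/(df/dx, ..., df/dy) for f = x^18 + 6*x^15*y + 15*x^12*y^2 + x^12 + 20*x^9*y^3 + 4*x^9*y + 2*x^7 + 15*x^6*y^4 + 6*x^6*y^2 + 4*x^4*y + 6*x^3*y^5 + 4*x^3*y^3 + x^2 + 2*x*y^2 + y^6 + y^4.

5

The Hessian of f at 0 is [[2, 0], [0, 0]] with rank 1, so corank 1. A Groebner basis of the Jacobian ideal J(f) in C{x,y} is {x^3, x^2*y, x + y^2}; counting standard monomials gives mu = 5. Corank 1: A-series; mu = 5 gives A_5.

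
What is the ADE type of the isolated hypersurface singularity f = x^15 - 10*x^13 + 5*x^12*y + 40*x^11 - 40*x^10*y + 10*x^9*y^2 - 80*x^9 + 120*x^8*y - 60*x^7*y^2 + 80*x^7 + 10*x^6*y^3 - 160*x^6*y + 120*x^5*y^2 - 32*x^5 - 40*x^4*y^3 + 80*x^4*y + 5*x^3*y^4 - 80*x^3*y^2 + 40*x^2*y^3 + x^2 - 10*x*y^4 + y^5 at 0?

A_4

The Hessian of f at 0 has rank 1. Corank 1: A-series; mu = 4 gives A_4.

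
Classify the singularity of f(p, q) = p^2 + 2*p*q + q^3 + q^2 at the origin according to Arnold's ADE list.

A_2

The Hessian of f at 0 is [[2, 2], [2, 2]] with rank 1, so corank 1. A Groebner basis of the Jacobian ideal J(f) in C{p,q} is {q^2, p + q}; counting standard monomials gives mu = 2. Corank 1: A-series; mu = 2 gives A_2.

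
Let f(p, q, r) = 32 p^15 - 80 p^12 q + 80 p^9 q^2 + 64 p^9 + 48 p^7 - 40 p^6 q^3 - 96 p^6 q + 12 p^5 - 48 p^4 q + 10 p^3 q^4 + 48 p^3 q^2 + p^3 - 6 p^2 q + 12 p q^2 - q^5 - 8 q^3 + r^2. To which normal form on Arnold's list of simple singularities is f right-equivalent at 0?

The Hessian of f at 0 has rank 1. Corank 2; j^3 = (p - 2*q)^3 is a perfect cube, so E-series; the 5-jet and mu = 8 give E_8.

E8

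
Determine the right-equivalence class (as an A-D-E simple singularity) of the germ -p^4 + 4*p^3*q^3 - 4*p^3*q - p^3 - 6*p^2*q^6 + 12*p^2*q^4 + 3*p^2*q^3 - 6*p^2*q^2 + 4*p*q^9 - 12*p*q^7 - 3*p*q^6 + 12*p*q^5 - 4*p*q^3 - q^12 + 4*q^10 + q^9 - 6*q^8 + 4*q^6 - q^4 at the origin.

E_{6}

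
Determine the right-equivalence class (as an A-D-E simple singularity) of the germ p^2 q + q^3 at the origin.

D_4

The Hessian of f at 0 is [[0, 0], [0, 0]] with rank 0, so corank 2. A Groebner basis of the Jacobian ideal J(f) in C{p,q} is {q^3, p^2 + 3*q^2, p*q}; counting standard monomials gives mu = 4. Corank 2; j^3 = q*(p^2 + q^2) splits into three distinct lines over C (the quadratic factor has nonzero discriminant), so D_4.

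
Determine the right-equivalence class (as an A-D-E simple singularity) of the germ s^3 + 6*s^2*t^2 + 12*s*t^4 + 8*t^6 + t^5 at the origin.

E8

The Hessian of f at 0 has rank 0. Corank 2; j^3 = s^3 is a perfect cube, so E-series; the 5-jet and mu = 8 give E_8.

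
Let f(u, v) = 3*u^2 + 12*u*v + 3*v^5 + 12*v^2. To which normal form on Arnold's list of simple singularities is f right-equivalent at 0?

The Hessian of f at 0 has rank 1. Corank 1: A-series; mu = 4 gives A_4.

A_{4}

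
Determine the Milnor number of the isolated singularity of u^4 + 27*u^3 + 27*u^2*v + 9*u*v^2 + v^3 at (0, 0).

The Hessian of f at 0 has rank 0. Corank 2; j^3 = (3*u + v)^3 is a perfect cube, so E-series; the 4-jet and mu = 6 give E_6.

6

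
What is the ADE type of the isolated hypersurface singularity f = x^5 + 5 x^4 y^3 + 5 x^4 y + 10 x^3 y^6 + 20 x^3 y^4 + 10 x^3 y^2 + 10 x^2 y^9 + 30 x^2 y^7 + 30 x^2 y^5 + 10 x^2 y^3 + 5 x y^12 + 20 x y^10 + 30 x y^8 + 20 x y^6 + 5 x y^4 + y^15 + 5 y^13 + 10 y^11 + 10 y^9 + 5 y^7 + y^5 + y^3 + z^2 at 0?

E8

The Hessian of f at 0 is [[0, 0, 0], [0, 0, 0], [0, 0, 2]] with rank 1, so corank 2. A Groebner basis of the Jacobian ideal J(f) in C{x,y,z} is {x^4 + 4*x^3*y, y^2, z}; counting standard monomials gives mu = 8. Corank 2; j^3 = y^3 is a perfect cube, so E-series; the 5-jet and mu = 8 give E_8.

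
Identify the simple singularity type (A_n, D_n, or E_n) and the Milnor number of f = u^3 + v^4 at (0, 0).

Type E_{6}, Milnor number mu = 6.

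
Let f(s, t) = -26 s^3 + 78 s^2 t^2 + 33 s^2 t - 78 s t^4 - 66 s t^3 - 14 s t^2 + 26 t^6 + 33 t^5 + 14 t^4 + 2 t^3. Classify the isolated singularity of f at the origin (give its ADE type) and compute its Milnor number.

Type D_4, Milnor number mu = 4.

The Hessian of f at 0 is [[0, 0], [0, 0]] with rank 0, so corank 2. A Groebner basis of the Jacobian ideal J(f) in C{s,t} is {t^3, s^2 - 2*t^2/3, s*t - t^2}; counting standard monomials gives mu = 4. Corank 2; j^3 = -(2*s - t)*(13*s^2 - 10*s*t + 2*t^2) splits into three distinct lines over C (the quadratic factor has nonzero discriminant), so D_4.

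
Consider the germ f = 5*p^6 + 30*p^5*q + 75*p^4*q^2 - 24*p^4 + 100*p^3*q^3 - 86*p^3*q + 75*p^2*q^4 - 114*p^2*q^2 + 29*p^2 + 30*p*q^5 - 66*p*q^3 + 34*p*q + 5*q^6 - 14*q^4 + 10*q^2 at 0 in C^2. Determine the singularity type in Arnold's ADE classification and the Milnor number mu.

The Hessian of f at 0 has rank 2. Corank 0: nondegenerate Morse point, so A_1.

Type A1, Milnor number mu = 1.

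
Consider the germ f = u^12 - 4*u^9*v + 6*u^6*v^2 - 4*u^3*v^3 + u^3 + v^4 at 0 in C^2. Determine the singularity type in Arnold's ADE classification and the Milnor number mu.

Type E_{6}, Milnor number mu = 6.

The Hessian of f at 0 has rank 0. Corank 2; j^3 = u^3 is a perfect cube, so E-series; the 4-jet and mu = 6 give E_6.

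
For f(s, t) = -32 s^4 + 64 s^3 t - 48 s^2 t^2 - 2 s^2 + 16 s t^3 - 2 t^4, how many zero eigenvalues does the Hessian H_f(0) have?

1

The Hessian at 0 is [[-4, 0], [0, 0]] of rank 1; hence corank 1.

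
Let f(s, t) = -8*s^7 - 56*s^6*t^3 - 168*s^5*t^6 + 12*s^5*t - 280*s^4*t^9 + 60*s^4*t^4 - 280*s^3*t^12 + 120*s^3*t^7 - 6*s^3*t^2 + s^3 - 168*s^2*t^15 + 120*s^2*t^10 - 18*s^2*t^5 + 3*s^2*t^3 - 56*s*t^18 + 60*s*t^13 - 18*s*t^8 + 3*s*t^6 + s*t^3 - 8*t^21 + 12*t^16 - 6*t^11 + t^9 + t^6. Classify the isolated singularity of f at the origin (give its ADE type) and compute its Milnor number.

Type E7, Milnor number mu = 7.

The Hessian of f at 0 is [[0, 0], [0, 0]] with rank 0, so corank 2. A Groebner basis of the Jacobian ideal J(f) in C{s,t} is {s^3, s*t^2, 3*s^2 + t^3}; counting standard monomials gives mu = 7. Corank 2; j^3 = s^3 is a perfect cube, so E-series; the 4-jet and mu = 7 give E_7.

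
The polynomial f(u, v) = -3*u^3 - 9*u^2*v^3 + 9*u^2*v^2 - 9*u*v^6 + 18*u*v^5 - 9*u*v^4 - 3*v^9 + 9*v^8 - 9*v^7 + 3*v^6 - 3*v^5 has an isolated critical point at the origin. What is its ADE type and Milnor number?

The Hessian of f at 0 has rank 0. Corank 2; j^3 = -3*u^3 is a perfect cube, so E-series; the 5-jet and mu = 8 give E_8.

Type E_8, Milnor number mu = 8.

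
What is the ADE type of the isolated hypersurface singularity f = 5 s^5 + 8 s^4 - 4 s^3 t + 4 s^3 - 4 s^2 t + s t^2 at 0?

D6

The Hessian of f at 0 is [[0, 0], [0, 0]] with rank 0, so corank 2. A Groebner basis of the Jacobian ideal J(f) in C{s,t} is {s^3 + s^2 - s*t/2, s^2*t + 10*s^2 - 9*s*t + 2*t^2, 36*s^2 + s*t^2 - 34*s*t + 8*t^2, 104*s^2 - 100*s*t + t^3 + 24*t^2}; counting standard monomials gives mu = 6. Corank 2; j^3 = s*(2*s - t)^2 has shape L^2 M (L != M), so D-series; mu = 6 gives D_6.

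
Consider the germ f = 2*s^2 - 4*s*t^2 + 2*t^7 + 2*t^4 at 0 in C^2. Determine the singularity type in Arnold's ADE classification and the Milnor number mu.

The Hessian of f at 0 has rank 1. Corank 1: A-series; mu = 6 gives A_6.

Type A_{6}, Milnor number mu = 6.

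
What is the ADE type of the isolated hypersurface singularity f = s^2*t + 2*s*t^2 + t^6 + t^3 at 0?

The Hessian of f at 0 has rank 0. Corank 2; j^3 = t*(s + t)^2 has shape L^2 M (L != M), so D-series; mu = 7 gives D_7.

D_7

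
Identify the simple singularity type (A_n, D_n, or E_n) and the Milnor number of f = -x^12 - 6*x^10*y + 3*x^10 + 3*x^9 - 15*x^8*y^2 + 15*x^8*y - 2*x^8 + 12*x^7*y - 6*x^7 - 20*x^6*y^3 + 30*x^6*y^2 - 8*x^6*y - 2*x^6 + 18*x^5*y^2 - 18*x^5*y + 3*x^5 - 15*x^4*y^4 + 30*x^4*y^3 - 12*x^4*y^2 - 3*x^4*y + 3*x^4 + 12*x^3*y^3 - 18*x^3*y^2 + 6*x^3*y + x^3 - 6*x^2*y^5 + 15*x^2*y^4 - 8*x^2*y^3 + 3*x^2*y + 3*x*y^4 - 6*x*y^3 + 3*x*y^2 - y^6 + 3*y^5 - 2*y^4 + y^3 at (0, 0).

Type E_6, Milnor number mu = 6.

The Hessian of f at 0 is [[0, 0], [0, 0]] with rank 0, so corank 2. A Groebner basis of the Jacobian ideal J(f) in C{x,y} is {y^3, x^2 + 2*x*y + y^2}; counting standard monomials gives mu = 6. Corank 2; j^3 = (x + y)^3 is a perfect cube, so E-series; the 4-jet and mu = 6 give E_6.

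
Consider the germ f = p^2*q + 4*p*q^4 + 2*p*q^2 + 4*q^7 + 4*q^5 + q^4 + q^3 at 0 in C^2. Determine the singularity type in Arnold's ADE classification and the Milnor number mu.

Type D_{5}, Milnor number mu = 5.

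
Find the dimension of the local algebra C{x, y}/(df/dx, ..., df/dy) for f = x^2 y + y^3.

4

The Hessian of f at 0 has rank 0. Corank 2; j^3 = y*(x^2 + y^2) splits into three distinct lines over C (the quadratic factor has nonzero discriminant), so D_4.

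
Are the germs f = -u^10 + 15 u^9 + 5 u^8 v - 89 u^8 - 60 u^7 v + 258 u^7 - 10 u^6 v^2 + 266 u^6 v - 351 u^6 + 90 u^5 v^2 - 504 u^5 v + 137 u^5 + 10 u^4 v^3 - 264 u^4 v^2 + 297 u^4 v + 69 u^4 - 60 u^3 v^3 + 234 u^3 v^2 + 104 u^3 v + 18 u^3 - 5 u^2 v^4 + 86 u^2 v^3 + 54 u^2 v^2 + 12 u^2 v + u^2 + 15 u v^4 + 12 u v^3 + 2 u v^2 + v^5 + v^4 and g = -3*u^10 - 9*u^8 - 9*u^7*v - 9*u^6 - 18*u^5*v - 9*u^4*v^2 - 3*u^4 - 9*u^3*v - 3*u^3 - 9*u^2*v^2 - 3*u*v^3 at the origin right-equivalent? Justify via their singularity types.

The Hessian of f at 0 has rank 1. Corank 1: A-series; mu = 4 gives A_4. The Hessian of g at 0 has rank 0. Corank 2; j^3 = -3*u^3 is a perfect cube, so E-series; the 4-jet and mu = 7 give E_7. f is A_4 but g is E_7, hence not right-equivalent.

No.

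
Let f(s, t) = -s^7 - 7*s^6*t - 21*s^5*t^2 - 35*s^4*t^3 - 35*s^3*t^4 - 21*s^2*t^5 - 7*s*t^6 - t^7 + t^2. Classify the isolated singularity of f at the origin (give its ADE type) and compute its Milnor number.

Type A6, Milnor number mu = 6.

The Hessian of f at 0 is [[0, 0], [0, 2]] with rank 1, so corank 1. A Groebner basis of the Jacobian ideal J(f) in C{s,t} is {s^6, t}; counting standard monomials gives mu = 6. Corank 1: A-series; mu = 6 gives A_6.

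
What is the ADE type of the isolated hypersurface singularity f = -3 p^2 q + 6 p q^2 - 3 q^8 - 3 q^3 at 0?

D_{9}

The Hessian of f at 0 has rank 0. Corank 2; j^3 = -3*q*(p - q)^2 has shape L^2 M (L != M), so D-series; mu = 9 gives D_9.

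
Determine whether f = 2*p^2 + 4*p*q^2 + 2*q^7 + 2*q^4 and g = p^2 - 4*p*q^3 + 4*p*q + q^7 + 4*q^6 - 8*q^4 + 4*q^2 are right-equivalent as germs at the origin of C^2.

Yes.

The Hessian of f at 0 is [[4, 0], [0, 0]] with rank 1, so corank 1. A Groebner basis of the Jacobian ideal J(f) in C{p,q} is {p^3, p + q^2}; counting standard monomials gives mu = 6. Corank 1: A-series; mu = 6 gives A_6. The Hessian of g at 0 is [[2, 4], [4, 8]] with rank 1, so corank 1. A Groebner basis of the Jacobian ideal J(g) in C{p,q} is {-p/2 + q^3 - q, p^2 + 4*p*q + 4*q^2}; counting standard monomials gives mu = 6. Corank 1: A-series; mu = 6 gives A_6. Both have type A_6, hence right-equivalent.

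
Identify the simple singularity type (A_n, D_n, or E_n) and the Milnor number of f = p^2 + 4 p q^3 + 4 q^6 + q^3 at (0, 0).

The Hessian of f at 0 is [[2, 0], [0, 0]] with rank 1, so corank 1. A Groebner basis of the Jacobian ideal J(f) in C{p,q} is {q^2, p}; counting standard monomials gives mu = 2. Corank 1: A-series; mu = 2 gives A_2.

Type A_2, Milnor number mu = 2.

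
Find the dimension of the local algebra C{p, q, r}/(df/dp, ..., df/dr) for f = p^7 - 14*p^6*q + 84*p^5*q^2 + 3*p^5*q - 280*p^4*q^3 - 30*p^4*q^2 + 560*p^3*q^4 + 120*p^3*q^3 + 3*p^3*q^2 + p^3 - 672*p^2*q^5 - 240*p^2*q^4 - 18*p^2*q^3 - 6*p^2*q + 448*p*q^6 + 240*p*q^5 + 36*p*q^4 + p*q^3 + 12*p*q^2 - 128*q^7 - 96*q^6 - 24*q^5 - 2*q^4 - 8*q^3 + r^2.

7

The Hessian of f at 0 has rank 1. Corank 2; j^3 = (p - 2*q)^3 is a perfect cube, so E-series; the 4-jet and mu = 7 give E_7.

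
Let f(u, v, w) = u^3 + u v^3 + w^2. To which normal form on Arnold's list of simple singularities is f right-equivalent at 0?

E_7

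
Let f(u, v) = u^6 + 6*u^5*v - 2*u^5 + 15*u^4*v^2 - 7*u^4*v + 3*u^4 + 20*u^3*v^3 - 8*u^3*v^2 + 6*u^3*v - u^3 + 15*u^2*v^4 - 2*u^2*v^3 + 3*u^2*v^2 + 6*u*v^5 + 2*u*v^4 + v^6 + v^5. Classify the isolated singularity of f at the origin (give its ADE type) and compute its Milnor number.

Type E_8, Milnor number mu = 8.

The Hessian of f at 0 has rank 0. Corank 2; j^3 = -u^3 is a perfect cube, so E-series; the 5-jet and mu = 8 give E_8.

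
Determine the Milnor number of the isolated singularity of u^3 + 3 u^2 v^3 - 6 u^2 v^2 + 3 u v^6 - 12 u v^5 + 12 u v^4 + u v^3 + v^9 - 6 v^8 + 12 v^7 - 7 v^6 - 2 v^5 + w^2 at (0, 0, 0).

7

The Hessian of f at 0 is [[0, 0, 0], [0, 0, 0], [0, 0, 2]] with rank 1, so corank 2. A Groebner basis of the Jacobian ideal J(f) in C{u,v,w} is {-u^2/4 + v^4 - v^3/12, u^3, u^2*v + u^2/12 + v^3/36, -u^2/2 + u*v^2 - v^3/6, w}; counting standard monomials gives mu = 7. Corank 2; j^3 = u^3 is a perfect cube, so E-series; the 4-jet and mu = 7 give E_7.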